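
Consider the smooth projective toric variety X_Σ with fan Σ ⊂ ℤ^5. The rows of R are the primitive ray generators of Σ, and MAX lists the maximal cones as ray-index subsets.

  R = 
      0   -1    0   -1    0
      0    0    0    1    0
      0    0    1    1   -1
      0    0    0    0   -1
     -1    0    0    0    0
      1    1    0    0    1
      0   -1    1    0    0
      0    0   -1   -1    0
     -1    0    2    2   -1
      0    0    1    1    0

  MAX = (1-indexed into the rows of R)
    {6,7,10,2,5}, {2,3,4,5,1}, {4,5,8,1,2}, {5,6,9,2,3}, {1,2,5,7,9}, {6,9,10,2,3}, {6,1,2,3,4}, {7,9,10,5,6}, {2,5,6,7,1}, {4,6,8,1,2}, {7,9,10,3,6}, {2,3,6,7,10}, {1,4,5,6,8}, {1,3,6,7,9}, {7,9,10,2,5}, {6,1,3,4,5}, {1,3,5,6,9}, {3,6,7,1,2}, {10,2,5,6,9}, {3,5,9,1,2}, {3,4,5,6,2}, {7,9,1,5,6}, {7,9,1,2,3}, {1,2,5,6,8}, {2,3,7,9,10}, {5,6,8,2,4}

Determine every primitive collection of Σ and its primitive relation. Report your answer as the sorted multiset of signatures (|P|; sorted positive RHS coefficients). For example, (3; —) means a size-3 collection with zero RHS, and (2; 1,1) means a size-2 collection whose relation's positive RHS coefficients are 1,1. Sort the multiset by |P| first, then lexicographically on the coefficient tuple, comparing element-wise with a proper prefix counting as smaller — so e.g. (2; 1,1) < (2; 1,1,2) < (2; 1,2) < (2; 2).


14 minimal non-faces of Δ(Σ) (on 10 rays):

  • {8,10}:  v_{8} + v_{10} = 0  →  sig = (2; —)
  • {1,10}:  v_{1} + v_{10} = v_{7}  →  sig = (2; 1)
  • {3,8}:  v_{3} + v_{8} = v_{4}  →  sig = (2; 1)
  • {4,10}:  v_{4} + v_{10} = v_{3}  →  sig = (2; 1)
  • {7,8}:  v_{7} + v_{8} = v_{1}  →  sig = (2; 1)
  • {4,7}:  v_{4} + v_{7} = v_{1} + v_{3}  →  sig = (2; 1,1)
  • {8,9}:  v_{8} + v_{9} = v_{3} + v_{5}  →  sig = (2; 1,1)
  • {4,9}:  v_{4} + v_{9} = 2·v_{3} + v_{5}  →  sig = (2; 1,2)
  • {3,5,10}:  v_{3} + v_{5} + v_{10} = v_{9}  →  sig = (3; 1)
  • {3,5,7}:  v_{3} + v_{5} + v_{7} = v_{1} + v_{9}  →  sig = (3; 1,1)
  • {1,2,6,9}:  v_{1} + v_{2} + v_{6} + v_{9} = 2·v_{10}  →  sig = (4; 2)
  • {2,6,7,9}:  v_{2} + v_{6} + v_{7} + v_{9} = 3·v_{10}  →  sig = (4; 3)
  • {1,2,4,5,6}:  v_{1} + v_{2} + v_{4} + v_{5} + v_{6} = 0  →  sig = (5; —)
  • {1,2,3,5,6}:  v_{1} + v_{2} + v_{3} + v_{5} + v_{6} = v_{10}  →  sig = (5; 1)

so the primitive-relation signature multiset is
{ (2; —),  (2; 1) ×4,  (2; 1,1) ×2,  (2; 1,2),  (3; 1),  (3; 1,1),  (4; 2),  (4; 3),  (5; —),  (5; 1) }


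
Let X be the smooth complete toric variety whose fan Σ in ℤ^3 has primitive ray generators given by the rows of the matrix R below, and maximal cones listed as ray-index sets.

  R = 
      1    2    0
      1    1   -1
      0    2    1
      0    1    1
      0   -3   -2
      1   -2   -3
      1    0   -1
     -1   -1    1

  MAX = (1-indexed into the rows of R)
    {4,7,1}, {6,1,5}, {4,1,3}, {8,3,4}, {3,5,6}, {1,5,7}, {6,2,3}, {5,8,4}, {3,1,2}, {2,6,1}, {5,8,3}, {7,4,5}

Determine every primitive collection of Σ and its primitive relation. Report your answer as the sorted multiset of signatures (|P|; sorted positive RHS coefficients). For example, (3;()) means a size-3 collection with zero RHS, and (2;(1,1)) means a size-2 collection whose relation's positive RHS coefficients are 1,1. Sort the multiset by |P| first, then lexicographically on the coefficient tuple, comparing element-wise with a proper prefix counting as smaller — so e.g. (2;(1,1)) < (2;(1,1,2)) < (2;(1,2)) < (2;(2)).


14 minimal non-faces of Δ(Σ) (on 8 rays):

  {2,8}:  v_{2} + v_{8} = 0  so sig = (2;())
  {1,8}:  v_{1} + v_{8} = v_{4}  so sig = (2;(1))
  {2,4}:  v_{2} + v_{4} = v_{1}  so sig = (2;(1))
  {2,5}:  v_{2} + v_{5} = v_{6}  so sig = (2;(1))
  {3,7}:  v_{3} + v_{7} = v_{1}  so sig = (2;(1))
  {6,8}:  v_{6} + v_{8} = v_{5}  so sig = (2;(1))
  {4,6}:  v_{4} + v_{6} = v_{1} + v_{5}  so sig = (2;(1,1))
  {2,7}:  v_{2} + v_{7} = 2·v_{1} + v_{5}  so sig = (2;(1,2))
  {7,8}:  v_{7} + v_{8} = 2·v_{4} + v_{5}  so sig = (2;(1,2))
  {6,7}:  v_{6} + v_{7} = 2·v_{1} + 2·v_{5}  so sig = (2;(2,2))
  {3,4,5}:  v_{3} + v_{4} + v_{5} = 0  so sig = (3;())
  {1,3,5}:  v_{1} + v_{3} + v_{5} = v_{2}  so sig = (3;(1))
  {1,4,5}:  v_{1} + v_{4} + v_{5} = v_{7}  so sig = (3;(1))
  {1,3,6}:  v_{1} + v_{3} + v_{6} = 2·v_{2}  so sig = (3;(2))

so the primitive-relation signature multiset is
    |P|=2: 10 collections, coeffs (), (1), (1), (1), (1), (1), (1,1), (1,2), (1,2), (2,2)
    |P|=3: 4 collections, coeffs (), (1), (1), (2)


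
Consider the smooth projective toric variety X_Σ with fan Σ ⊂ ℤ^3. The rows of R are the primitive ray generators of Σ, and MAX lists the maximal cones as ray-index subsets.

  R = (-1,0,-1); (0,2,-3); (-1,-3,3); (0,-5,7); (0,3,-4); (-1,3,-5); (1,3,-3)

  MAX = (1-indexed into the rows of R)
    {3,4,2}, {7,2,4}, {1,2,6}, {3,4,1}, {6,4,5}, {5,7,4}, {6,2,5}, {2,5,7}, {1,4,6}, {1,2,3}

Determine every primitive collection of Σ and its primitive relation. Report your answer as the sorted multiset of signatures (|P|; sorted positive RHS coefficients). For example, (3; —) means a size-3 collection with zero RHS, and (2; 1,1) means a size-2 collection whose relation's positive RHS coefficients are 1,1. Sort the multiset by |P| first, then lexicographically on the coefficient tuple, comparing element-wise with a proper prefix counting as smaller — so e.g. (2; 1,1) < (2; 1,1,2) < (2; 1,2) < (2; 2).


9 collections generate NE(X_Σ); each relation:

  P={3,7}:  v_{3} + v_{7} = 0  ⟹  sig = (2; —)
  P={1,5}:  v_{1} + v_{5} = v_{6}  ⟹  sig = (2; 1)
  P={1,7}:  v_{1} + v_{7} = v_{5}  ⟹  sig = (2; 1)
  P={3,5}:  v_{3} + v_{5} = v_{1}  ⟹  sig = (2; 1)
  P={3,6}:  v_{3} + v_{6} = 2·v_{1}  ⟹  sig = (2; 2)
  P={6,7}:  v_{6} + v_{7} = 2·v_{5}  ⟹  sig = (2; 2)
  P={2,4,5}:  v_{2} + v_{4} + v_{5} = 0  ⟹  sig = (3; —)
  P={1,2,4}:  v_{1} + v_{2} + v_{4} = v_{3}  ⟹  sig = (3; 1)
  P={2,4,6}:  v_{2} + v_{4} + v_{6} = v_{1}  ⟹  sig = (3; 1)

Sorted signature multiset PRS(X):
    (2; —)
    (2; 1)
    (2; 1)
    (2; 1)
    (2; 2)
    (2; 2)
    (3; —)
    (3; 1)
    (3; 1)


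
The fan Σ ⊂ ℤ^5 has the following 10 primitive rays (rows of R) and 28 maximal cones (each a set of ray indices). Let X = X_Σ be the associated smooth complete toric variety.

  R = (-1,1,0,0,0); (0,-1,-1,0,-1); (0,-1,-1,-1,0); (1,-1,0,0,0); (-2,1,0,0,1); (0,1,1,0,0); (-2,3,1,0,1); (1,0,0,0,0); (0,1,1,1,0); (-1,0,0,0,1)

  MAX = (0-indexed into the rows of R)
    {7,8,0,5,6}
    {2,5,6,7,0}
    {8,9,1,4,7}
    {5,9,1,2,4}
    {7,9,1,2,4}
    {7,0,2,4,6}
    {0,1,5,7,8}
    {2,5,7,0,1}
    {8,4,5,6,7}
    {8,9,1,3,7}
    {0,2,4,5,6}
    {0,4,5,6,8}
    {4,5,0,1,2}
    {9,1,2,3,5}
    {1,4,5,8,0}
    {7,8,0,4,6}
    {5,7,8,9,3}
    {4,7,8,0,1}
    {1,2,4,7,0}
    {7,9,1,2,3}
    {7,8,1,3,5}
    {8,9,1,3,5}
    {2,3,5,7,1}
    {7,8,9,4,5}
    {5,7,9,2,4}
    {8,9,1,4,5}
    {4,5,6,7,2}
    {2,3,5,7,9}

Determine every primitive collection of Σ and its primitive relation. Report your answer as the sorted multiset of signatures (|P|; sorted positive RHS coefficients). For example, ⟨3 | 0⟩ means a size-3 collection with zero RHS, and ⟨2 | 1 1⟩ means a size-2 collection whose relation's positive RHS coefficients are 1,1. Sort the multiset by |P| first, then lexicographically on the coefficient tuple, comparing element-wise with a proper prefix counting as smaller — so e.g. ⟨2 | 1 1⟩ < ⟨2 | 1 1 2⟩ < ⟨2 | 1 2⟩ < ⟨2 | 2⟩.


10 collections generate NE(X_Σ); each relation:

  P = {0,3}:  v_{0} + v_{3} = 0  ⇒ sig = ⟨2 | 0⟩
  P = {2,8}:  v_{2} + v_{8} = 0  ⇒ sig = ⟨2 | 0⟩
  P = {0,9}:  v_{0} + v_{9} = v_{4}  ⇒ sig = ⟨2 | 1⟩
  P = {3,4}:  v_{3} + v_{4} = v_{9}  ⇒ sig = ⟨2 | 1⟩
  P = {3,6}:  v_{3} + v_{6} = v_{4} + v_{5} + v_{7}  ⇒ sig = ⟨2 | 1 1 1⟩
  P = {6,9}:  v_{6} + v_{9} = 2·v_{4} + v_{5} + v_{7}  ⇒ sig = ⟨2 | 1 1 2⟩
  P = {1,6}:  v_{1} + v_{6} = 2·v_{0}  ⇒ sig = ⟨2 | 2⟩
  P = {1,5,7,9}:  v_{1} + v_{5} + v_{7} + v_{9} = 0  ⇒ sig = ⟨4 | 0⟩
  P = {0,4,5,7}:  v_{0} + v_{4} + v_{5} + v_{7} = v_{6}  ⇒ sig = ⟨4 | 1⟩
  P = {1,4,5,7}:  v_{1} + v_{4} + v_{5} + v_{7} = v_{0}  ⇒ sig = ⟨4 | 1⟩

Hence PRS(X_Σ) =
{ ⟨2 | 0⟩ ×2,  ⟨2 | 1⟩ ×2,  ⟨2 | 1 1 1⟩,  ⟨2 | 1 1 2⟩,  ⟨2 | 2⟩,  ⟨4 | 0⟩,  ⟨4 | 1⟩ ×2 }


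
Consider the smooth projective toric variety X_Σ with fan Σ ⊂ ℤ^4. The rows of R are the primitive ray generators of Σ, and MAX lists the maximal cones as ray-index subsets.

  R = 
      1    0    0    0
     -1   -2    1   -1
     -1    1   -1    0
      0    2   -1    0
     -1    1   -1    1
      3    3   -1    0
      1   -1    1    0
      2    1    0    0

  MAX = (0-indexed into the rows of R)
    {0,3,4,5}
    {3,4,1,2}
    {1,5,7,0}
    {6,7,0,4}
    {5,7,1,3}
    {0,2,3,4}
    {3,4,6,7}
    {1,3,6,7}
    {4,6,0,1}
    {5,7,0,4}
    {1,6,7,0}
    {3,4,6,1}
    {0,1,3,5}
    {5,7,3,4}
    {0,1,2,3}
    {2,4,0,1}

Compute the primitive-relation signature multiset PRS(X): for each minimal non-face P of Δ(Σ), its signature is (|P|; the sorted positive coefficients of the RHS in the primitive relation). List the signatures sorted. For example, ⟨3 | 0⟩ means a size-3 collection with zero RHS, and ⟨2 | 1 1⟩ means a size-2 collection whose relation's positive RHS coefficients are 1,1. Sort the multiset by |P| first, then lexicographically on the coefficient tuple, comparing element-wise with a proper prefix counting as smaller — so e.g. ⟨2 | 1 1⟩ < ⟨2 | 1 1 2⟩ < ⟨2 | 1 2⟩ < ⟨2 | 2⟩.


9 collections generate NE(X_Σ); each relation:

  {2,6}:  v_{2} + v_{6} = 0  so sig = ⟨2 | 0⟩
  {2,7}:  v_{2} + v_{7} = v_{0} + v_{3}  so sig = ⟨2 | 1 1⟩
  {5,6}:  v_{5} + v_{6} = 2·v_{7}  so sig = ⟨2 | 2⟩
  {2,5}:  v_{2} + v_{5} = 2·v_{0} + 2·v_{3}  so sig = ⟨2 | 2 2⟩
  {1,4,7}:  v_{1} + v_{4} + v_{7} = 0  so sig = ⟨3 | 0⟩
  {0,3,6}:  v_{0} + v_{3} + v_{6} = v_{7}  so sig = ⟨3 | 1⟩
  {0,3,7}:  v_{0} + v_{3} + v_{7} = v_{5}  so sig = ⟨3 | 1⟩
  {1,4,5}:  v_{1} + v_{4} + v_{5} = v_{0} + v_{3}  so sig = ⟨3 | 1 1⟩
  {0,1,3,4}:  v_{0} + v_{1} + v_{3} + v_{4} = v_{2}  so sig = ⟨4 | 1⟩

Signatures (|P|; sorted positive RHS coefficients), sorted:
    |P|=2: 4 collections, coeffs (), (1,1), (2), (2,2)
    |P|=3: 4 collections, coeffs (), (1), (1), (1,1)
    |P|=4: 1 collection, coeffs (1)


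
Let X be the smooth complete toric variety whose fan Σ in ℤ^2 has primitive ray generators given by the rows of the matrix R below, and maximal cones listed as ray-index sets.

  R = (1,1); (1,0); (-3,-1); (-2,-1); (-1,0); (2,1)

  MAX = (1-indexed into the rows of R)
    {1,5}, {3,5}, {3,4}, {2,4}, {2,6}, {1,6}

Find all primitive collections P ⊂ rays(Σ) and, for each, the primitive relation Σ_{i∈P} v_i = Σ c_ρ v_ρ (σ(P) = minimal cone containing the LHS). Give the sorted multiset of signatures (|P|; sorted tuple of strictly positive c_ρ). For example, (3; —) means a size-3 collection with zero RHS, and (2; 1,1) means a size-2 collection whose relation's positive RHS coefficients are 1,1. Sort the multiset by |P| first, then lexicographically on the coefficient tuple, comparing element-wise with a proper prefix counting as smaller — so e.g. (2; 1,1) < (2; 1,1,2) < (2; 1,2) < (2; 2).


The 9 primitive collections of Σ (r=6, n=2):

  P = {2,5}:  v_{2} + v_{5} = 0  →  sig = (2; —)
  P = {4,6}:  v_{4} + v_{6} = 0  →  sig = (2; —)
  P = {1,2}:  v_{1} + v_{2} = v_{6}  →  sig = (2; 1)
  P = {1,4}:  v_{1} + v_{4} = v_{5}  →  sig = (2; 1)
  P = {2,3}:  v_{2} + v_{3} = v_{4}  →  sig = (2; 1)
  P = {3,6}:  v_{3} + v_{6} = v_{5}  →  sig = (2; 1)
  P = {4,5}:  v_{4} + v_{5} = v_{3}  →  sig = (2; 1)
  P = {5,6}:  v_{5} + v_{6} = v_{1}  →  sig = (2; 1)
  P = {1,3}:  v_{1} + v_{3} = 2·v_{5}  →  sig = (2; 2)

Sorted signature multiset PRS(X):
    |P|=2: 9 collections, coeffs (), (), (1), (1), (1), (1), (1), (1), (2)


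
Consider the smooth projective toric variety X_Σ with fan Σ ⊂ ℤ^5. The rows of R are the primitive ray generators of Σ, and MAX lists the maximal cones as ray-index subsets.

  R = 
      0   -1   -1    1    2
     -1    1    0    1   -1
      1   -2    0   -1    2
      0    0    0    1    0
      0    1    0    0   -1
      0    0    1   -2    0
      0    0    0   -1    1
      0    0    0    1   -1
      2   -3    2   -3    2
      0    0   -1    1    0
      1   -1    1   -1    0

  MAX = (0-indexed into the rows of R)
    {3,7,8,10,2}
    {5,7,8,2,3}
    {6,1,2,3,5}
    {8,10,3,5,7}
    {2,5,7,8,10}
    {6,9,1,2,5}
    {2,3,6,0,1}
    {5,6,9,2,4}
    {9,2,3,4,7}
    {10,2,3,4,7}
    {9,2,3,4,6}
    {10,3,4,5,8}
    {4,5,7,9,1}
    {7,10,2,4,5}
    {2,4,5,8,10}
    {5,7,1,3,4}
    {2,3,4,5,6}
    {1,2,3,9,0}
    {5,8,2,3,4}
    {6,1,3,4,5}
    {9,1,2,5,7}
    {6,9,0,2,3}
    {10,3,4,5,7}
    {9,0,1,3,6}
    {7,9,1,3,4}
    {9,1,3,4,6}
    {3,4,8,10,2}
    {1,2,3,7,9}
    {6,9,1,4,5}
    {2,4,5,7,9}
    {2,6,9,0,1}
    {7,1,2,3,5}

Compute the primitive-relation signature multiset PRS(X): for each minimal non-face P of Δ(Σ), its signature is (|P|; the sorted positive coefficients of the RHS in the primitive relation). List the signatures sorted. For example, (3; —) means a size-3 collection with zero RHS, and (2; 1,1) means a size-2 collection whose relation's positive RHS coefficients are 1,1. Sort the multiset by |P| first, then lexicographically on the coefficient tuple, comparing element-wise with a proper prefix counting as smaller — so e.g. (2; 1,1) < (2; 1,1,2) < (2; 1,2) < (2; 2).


18 minimal non-faces of Δ(Σ) (on 11 rays):

  • {6,7}:  v_{6} + v_{7} = 0  →  sig = (2; —)
  • {0,10}:  v_{0} + v_{10} = v_{2} + v_{3}  →  sig = (2; 1,1)
  • {8,9}:  v_{8} + v_{9} = v_{2} + v_{10}  →  sig = (2; 1,1)
  • {0,4}:  v_{0} + v_{4} = v_{3} + v_{6} + v_{9}  →  sig = (2; 1,1,1)
  • {0,5}:  v_{0} + v_{5} = v_{1} + v_{2} + v_{6}  →  sig = (2; 1,1,1)
  • {1,10}:  v_{1} + v_{10} = v_{3} + v_{5} + v_{7}  →  sig = (2; 1,1,1)
  • {9,10}:  v_{9} + v_{10} = v_{2} + v_{4} + v_{7}  →  sig = (2; 1,1,1)
  • {0,7}:  v_{0} + v_{7} = v_{1} + v_{2} + v_{3} + v_{9}  →  sig = (2; 1,1,1,1)
  • {6,10}:  v_{6} + v_{10} = v_{2} + v_{3} + v_{4} + v_{5}  →  sig = (2; 1,1,1,1)
  • {1,8}:  v_{1} + v_{8} = v_{2} + 2·v_{3} + 2·v_{5} + v_{7}  →  sig = (2; 1,1,2,2)
  • {0,8}:  v_{0} + v_{8} = 2·v_{2} + 2·v_{3} + v_{5}  →  sig = (2; 1,2,2)
  • {6,8}:  v_{6} + v_{8} = 2·v_{2} + 2·v_{3} + v_{4} + 2·v_{5}  →  sig = (2; 1,2,2,2)
  • {1,2,4}:  v_{1} + v_{2} + v_{4} = 0  →  sig = (3; —)
  • {3,5,9}:  v_{3} + v_{5} + v_{9} = 0  →  sig = (3; —)
  • {4,7,8}:  v_{4} + v_{7} + v_{8} = 2·v_{10}  →  sig = (3; 2)
  • {2,3,5,10}:  v_{2} + v_{3} + v_{5} + v_{10} = v_{8}  →  sig = (4; 1)
  • {1,2,3,6,9}:  v_{1} + v_{2} + v_{3} + v_{6} + v_{9} = v_{0}  →  sig = (5; 1)
  • {2,3,4,5,7}:  v_{2} + v_{3} + v_{4} + v_{5} + v_{7} = v_{10}  →  sig = (5; 1)

Sorted signature multiset PRS(X):
{ (2; —),  (2; 1,1) ×2,  (2; 1,1,1) ×4,  (2; 1,1,1,1) ×2,  (2; 1,1,2,2),  (2; 1,2,2),  (2; 1,2,2,2),  (3; —) ×2,  (3; 2),  (4; 1),  (5; 1) ×2 }


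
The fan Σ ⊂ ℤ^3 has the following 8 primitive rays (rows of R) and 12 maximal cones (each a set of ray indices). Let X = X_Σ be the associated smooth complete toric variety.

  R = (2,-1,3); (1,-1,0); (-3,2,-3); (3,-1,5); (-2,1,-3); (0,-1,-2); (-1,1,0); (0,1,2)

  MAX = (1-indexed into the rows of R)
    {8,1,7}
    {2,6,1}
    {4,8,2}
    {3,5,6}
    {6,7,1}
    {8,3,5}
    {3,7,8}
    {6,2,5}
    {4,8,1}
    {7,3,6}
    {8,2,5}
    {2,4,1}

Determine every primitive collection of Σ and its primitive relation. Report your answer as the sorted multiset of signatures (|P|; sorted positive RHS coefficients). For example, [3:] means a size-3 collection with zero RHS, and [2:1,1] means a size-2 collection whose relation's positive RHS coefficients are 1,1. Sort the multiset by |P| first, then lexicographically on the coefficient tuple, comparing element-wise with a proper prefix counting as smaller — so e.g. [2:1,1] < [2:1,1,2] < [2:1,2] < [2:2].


11 collections generate NE(X_Σ); each relation:

  • {1,5}:  v_{1} + v_{5} = 0 — sig = [2:]
  • {2,7}:  v_{2} + v_{7} = 0 — sig = [2:]
  • {6,8}:  v_{6} + v_{8} = 0 — sig = [2:]
  • {1,3}:  v_{1} + v_{3} = v_{7} — sig = [2:1]
  • {2,3}:  v_{2} + v_{3} = v_{5} — sig = [2:1]
  • {3,4}:  v_{3} + v_{4} = v_{8} — sig = [2:1]
  • {5,7}:  v_{5} + v_{7} = v_{3} — sig = [2:1]
  • {4,5}:  v_{4} + v_{5} = v_{2} + v_{8} — sig = [2:1,1]
  • {4,6}:  v_{4} + v_{6} = v_{1} + v_{2} — sig = [2:1,1]
  • {4,7}:  v_{4} + v_{7} = v_{1} + v_{8} — sig = [2:1,1]
  • {1,2,8}:  v_{1} + v_{2} + v_{8} = v_{4} — sig = [3:1]

Sorted signature multiset PRS(X):
    [2:]
    [2:]
    [2:]
    [2:1]
    [2:1]
    [2:1]
    [2:1]
    [2:1,1]
    [2:1,1]
    [2:1,1]
    [3:1]


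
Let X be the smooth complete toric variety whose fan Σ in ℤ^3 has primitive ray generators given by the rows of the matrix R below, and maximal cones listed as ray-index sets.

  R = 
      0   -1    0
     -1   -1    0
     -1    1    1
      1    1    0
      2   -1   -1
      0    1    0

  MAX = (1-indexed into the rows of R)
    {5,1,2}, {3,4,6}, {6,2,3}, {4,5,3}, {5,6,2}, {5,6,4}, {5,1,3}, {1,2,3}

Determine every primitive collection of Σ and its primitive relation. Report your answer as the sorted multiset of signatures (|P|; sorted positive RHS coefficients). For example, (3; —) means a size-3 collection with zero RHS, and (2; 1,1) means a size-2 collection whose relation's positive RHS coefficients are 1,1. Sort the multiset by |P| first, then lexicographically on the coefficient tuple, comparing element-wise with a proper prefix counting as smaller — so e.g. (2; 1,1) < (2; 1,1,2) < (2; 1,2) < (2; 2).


Δ(Σ) — 6 vertices, 5 min non-faces:

  P={1,6}:  v_{1} + v_{6} = 0 ; sig = (2; —)
  P={2,4}:  v_{2} + v_{4} = 0 ; sig = (2; —)
  P={1,4}:  v_{1} + v_{4} = v_{3} + v_{5} ; sig = (2; 1,1)
  P={2,3,5}:  v_{2} + v_{3} + v_{5} = v_{1} ; sig = (3; 1)
  P={3,5,6}:  v_{3} + v_{5} + v_{6} = v_{4} ; sig = (3; 1)

so the primitive-relation signature multiset is
[(2; —), (2; —), (2; 1,1), (3; 1), (3; 1)]


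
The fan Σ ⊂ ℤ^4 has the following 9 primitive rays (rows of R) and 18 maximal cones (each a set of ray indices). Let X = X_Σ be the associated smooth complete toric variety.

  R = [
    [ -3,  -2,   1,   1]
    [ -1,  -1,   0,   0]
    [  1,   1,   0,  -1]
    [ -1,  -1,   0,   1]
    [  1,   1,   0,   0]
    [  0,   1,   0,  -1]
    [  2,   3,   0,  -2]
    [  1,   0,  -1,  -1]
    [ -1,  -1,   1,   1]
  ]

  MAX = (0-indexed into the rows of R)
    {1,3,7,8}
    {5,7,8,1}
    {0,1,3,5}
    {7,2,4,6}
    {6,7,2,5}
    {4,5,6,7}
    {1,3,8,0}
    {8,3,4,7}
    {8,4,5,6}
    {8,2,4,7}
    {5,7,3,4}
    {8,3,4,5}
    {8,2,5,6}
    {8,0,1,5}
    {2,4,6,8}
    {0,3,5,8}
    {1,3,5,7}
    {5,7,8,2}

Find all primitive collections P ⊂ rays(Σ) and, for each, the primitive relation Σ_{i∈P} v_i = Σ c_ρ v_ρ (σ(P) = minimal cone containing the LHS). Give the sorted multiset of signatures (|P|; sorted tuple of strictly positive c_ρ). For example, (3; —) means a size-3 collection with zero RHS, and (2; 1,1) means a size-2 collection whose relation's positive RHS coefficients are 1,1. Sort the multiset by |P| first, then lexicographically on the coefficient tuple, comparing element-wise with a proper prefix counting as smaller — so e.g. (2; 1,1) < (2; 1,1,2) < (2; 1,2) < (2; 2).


Σ has 14 primitive collections:

  • {1,4}:  v_{1} + v_{4} = 0 ; sig = (2; —)
  • {2,3}:  v_{2} + v_{3} = 0 ; sig = (2; —)
  • {1,6}:  v_{1} + v_{6} = v_{2} + v_{5} ; sig = (2; 1,1)
  • {3,6}:  v_{3} + v_{6} = v_{4} + v_{5} ; sig = (2; 1,1)
  • {0,2}:  v_{0} + v_{2} = v_{1} + v_{5} + v_{8} ; sig = (2; 1,1,1)
  • {0,4}:  v_{0} + v_{4} = v_{3} + v_{5} + v_{8} ; sig = (2; 1,1,1)
  • {1,2}:  v_{1} + v_{2} = v_{5} + v_{7} + v_{8} ; sig = (2; 1,1,1)
  • {0,6}:  v_{0} + v_{6} = 2·v_{5} + v_{8} ; sig = (2; 1,2)
  • {0,7}:  v_{0} + v_{7} = 2·v_{1} ; sig = (2; 2)
  • {2,4,5}:  v_{2} + v_{4} + v_{5} = v_{6} ; sig = (3; 1)
  • {6,7,8}:  v_{6} + v_{7} + v_{8} = 2·v_{2} ; sig = (3; 2)
  • {1,3,5,8}:  v_{1} + v_{3} + v_{5} + v_{8} = v_{0} ; sig = (4; 1)
  • {3,5,7,8}:  v_{3} + v_{5} + v_{7} + v_{8} = v_{1} ; sig = (4; 1)
  • {4,5,7,8}:  v_{4} + v_{5} + v_{7} + v_{8} = v_{2} ; sig = (4; 1)

Hence PRS(X_Σ) =
[(2; —), (2; —), (2; 1,1), (2; 1,1), (2; 1,1,1), (2; 1,1,1), (2; 1,1,1), (2; 1,2), (2; 2), (3; 1), (3; 2), (4; 1), (4; 1), (4; 1)]


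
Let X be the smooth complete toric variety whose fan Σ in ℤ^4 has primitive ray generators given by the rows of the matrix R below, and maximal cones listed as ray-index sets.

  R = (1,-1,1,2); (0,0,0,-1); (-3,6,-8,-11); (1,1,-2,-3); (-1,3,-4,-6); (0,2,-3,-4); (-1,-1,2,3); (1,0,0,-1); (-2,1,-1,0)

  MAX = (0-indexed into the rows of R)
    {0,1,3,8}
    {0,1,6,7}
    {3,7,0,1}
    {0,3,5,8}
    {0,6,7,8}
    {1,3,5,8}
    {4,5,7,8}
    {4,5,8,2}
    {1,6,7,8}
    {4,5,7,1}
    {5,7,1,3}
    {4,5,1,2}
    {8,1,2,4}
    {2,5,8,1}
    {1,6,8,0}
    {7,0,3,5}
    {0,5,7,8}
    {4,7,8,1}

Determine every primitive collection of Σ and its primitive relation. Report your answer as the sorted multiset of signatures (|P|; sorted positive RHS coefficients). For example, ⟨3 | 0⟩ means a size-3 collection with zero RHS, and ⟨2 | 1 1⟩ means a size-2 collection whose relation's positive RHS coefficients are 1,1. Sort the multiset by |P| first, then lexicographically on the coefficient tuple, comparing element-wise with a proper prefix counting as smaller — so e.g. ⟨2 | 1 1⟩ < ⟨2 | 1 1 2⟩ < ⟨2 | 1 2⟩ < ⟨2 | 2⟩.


Minimal non-faces — 14 found among 9 rays, 18 max cones:

  • {3,6}:  v_{3} + v_{6} = 0 — sig = ⟨2 | 0⟩
  • {0,4}:  v_{0} + v_{4} = v_{5} — sig = ⟨2 | 1⟩
  • {5,6}:  v_{5} + v_{6} = v_{7} + v_{8} — sig = ⟨2 | 1 1⟩
  • {2,6}:  v_{2} + v_{6} = v_{1} + v_{4} + v_{7} + 2·v_{8} — sig = ⟨2 | 1 1 1 2⟩
  • {0,2}:  v_{0} + v_{2} = v_{1} + 2·v_{5} + v_{8} — sig = ⟨2 | 1 1 2⟩
  • {3,4}:  v_{3} + v_{4} = v_{1} + 2·v_{5} — sig = ⟨2 | 1 2⟩
  • {4,6}:  v_{4} + v_{6} = v_{1} + 2·v_{7} + 2·v_{8} — sig = ⟨2 | 1 2 2⟩
  • {2,3}:  v_{2} + v_{3} = 2·v_{1} + 3·v_{5} + v_{8} — sig = ⟨2 | 1 2 3⟩
  • {2,7}:  v_{2} + v_{7} = 2·v_{4} — sig = ⟨2 | 2⟩
  • {0,1,5}:  v_{0} + v_{1} + v_{5} = v_{3} — sig = ⟨3 | 1⟩
  • {3,7,8}:  v_{3} + v_{7} + v_{8} = v_{5} — sig = ⟨3 | 1⟩
  • {0,1,7,8}:  v_{0} + v_{1} + v_{7} + v_{8} = 0 — sig = ⟨4 | 0⟩
  • {1,4,5,8}:  v_{1} + v_{4} + v_{5} + v_{8} = v_{2} — sig = ⟨4 | 1⟩
  • {1,5,7,8}:  v_{1} + v_{5} + v_{7} + v_{8} = v_{4} — sig = ⟨4 | 1⟩

Hence PRS(X_Σ) =
    |P|=2: 9 collections, coeffs (), (1), (1,1), (1,1,1,2), (1,1,2), (1,2), (1,2,2), (1,2,3), (2)
    |P|=3: 2 collections, coeffs (1), (1)
    |P|=4: 3 collections, coeffs (), (1), (1)


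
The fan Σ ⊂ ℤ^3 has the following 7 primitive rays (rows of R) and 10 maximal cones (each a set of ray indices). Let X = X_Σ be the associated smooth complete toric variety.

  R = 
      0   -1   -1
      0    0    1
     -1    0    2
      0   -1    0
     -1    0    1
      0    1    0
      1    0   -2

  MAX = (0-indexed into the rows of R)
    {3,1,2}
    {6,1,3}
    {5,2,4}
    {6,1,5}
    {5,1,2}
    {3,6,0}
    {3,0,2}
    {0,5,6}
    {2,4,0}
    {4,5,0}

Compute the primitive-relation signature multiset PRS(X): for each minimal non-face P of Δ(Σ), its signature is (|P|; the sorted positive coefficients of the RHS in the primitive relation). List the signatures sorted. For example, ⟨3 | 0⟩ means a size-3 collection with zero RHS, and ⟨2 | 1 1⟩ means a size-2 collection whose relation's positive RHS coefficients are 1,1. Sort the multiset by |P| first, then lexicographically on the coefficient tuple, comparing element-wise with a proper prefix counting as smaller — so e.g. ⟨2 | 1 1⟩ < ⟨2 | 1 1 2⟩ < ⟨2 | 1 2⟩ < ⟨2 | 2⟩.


Δ(Σ) — 7 vertices, 7 min non-faces:

  P={2,6}:  v_{2} + v_{6} = 0 ; sig = ⟨2 | 0⟩
  P={3,5}:  v_{3} + v_{5} = 0 ; sig = ⟨2 | 0⟩
  P={0,1}:  v_{0} + v_{1} = v_{3} ; sig = ⟨2 | 1⟩
  P={1,4}:  v_{1} + v_{4} = v_{2} ; sig = ⟨2 | 1⟩
  P={3,4}:  v_{3} + v_{4} = v_{0} + v_{2} ; sig = ⟨2 | 1 1⟩
  P={4,6}:  v_{4} + v_{6} = v_{0} + v_{5} ; sig = ⟨2 | 1 1⟩
  P={0,2,5}:  v_{0} + v_{2} + v_{5} = v_{4} ; sig = ⟨3 | 1⟩

Hence PRS(X_Σ) =
{ ⟨2 | 0⟩ ×2,  ⟨2 | 1⟩ ×2,  ⟨2 | 1 1⟩ ×2,  ⟨3 | 1⟩ }


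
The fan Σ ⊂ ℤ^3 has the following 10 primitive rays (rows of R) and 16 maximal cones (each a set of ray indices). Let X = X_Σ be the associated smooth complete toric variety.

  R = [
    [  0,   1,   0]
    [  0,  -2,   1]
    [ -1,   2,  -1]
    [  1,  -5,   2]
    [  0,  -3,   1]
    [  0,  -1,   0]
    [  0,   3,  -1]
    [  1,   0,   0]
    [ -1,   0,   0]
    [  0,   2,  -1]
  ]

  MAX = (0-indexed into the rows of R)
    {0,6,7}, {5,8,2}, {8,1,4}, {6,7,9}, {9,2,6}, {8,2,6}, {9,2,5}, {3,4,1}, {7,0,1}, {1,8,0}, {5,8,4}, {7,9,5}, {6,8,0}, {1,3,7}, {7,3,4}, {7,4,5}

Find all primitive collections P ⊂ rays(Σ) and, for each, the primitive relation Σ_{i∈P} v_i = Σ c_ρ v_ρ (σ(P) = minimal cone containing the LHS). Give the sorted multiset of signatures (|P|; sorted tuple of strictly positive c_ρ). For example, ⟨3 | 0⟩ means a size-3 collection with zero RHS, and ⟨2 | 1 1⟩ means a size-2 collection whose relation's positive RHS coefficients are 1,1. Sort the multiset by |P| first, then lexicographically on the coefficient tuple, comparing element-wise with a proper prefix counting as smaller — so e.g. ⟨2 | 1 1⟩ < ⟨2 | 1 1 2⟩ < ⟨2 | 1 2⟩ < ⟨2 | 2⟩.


Primitive collections (22):

  {0,5}:  v_{0} + v_{5} = 0 ; sig = ⟨2 | 0⟩
  {1,9}:  v_{1} + v_{9} = 0 ; sig = ⟨2 | 0⟩
  {4,6}:  v_{4} + v_{6} = 0 ; sig = ⟨2 | 0⟩
  {7,8}:  v_{7} + v_{8} = 0 ; sig = ⟨2 | 0⟩
  {0,4}:  v_{0} + v_{4} = v_{1} ; sig = ⟨2 | 1⟩
  {0,9}:  v_{0} + v_{9} = v_{6} ; sig = ⟨2 | 1⟩
  {1,2}:  v_{1} + v_{2} = v_{8} ; sig = ⟨2 | 1⟩
  {1,5}:  v_{1} + v_{5} = v_{4} ; sig = ⟨2 | 1⟩
  {1,6}:  v_{1} + v_{6} = v_{0} ; sig = ⟨2 | 1⟩
  {2,3}:  v_{2} + v_{3} = v_{4} ; sig = ⟨2 | 1⟩
  {2,7}:  v_{2} + v_{7} = v_{9} ; sig = ⟨2 | 1⟩
  {4,9}:  v_{4} + v_{9} = v_{5} ; sig = ⟨2 | 1⟩
  {5,6}:  v_{5} + v_{6} = v_{9} ; sig = ⟨2 | 1⟩
  {8,9}:  v_{8} + v_{9} = v_{2} ; sig = ⟨2 | 1⟩
  {0,2}:  v_{0} + v_{2} = v_{6} + v_{8} ; sig = ⟨2 | 1 1⟩
  {2,4}:  v_{2} + v_{4} = v_{5} + v_{8} ; sig = ⟨2 | 1 1⟩
  {3,6}:  v_{3} + v_{6} = v_{1} + v_{7} ; sig = ⟨2 | 1 1⟩
  {3,8}:  v_{3} + v_{8} = v_{1} + v_{4} ; sig = ⟨2 | 1 1⟩
  {3,9}:  v_{3} + v_{9} = v_{4} + v_{7} ; sig = ⟨2 | 1 1⟩
  {0,3}:  v_{0} + v_{3} = 2·v_{1} + v_{7} ; sig = ⟨2 | 1 2⟩
  {3,5}:  v_{3} + v_{5} = 2·v_{4} + v_{7} ; sig = ⟨2 | 1 2⟩
  {1,4,7}:  v_{1} + v_{4} + v_{7} = v_{3} ; sig = ⟨3 | 1⟩

Hence PRS(X_Σ) =
{ ⟨2 | 0⟩ ×4,  ⟨2 | 1⟩ ×10,  ⟨2 | 1 1⟩ ×5,  ⟨2 | 1 2⟩ ×2,  ⟨3 | 1⟩ }


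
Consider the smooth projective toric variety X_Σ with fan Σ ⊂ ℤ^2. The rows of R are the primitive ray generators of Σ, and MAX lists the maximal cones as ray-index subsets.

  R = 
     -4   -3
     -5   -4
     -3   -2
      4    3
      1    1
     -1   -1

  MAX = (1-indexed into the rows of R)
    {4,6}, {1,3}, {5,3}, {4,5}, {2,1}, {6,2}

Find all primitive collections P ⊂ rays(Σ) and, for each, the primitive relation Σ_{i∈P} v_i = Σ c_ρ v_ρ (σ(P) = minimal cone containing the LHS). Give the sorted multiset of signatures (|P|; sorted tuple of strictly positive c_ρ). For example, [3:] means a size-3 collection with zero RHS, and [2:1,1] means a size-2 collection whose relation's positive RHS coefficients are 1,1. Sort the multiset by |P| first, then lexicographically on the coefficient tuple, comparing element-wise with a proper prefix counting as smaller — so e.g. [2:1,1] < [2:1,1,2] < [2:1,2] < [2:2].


9 collections generate NE(X_Σ); each relation:

  {1,4}:  v_{1} + v_{4} = 0  →  sig = [2:]
  {5,6}:  v_{5} + v_{6} = 0  →  sig = [2:]
  {1,5}:  v_{1} + v_{5} = v_{3}  →  sig = [2:1]
  {1,6}:  v_{1} + v_{6} = v_{2}  →  sig = [2:1]
  {2,4}:  v_{2} + v_{4} = v_{6}  →  sig = [2:1]
  {2,5}:  v_{2} + v_{5} = v_{1}  →  sig = [2:1]
  {3,4}:  v_{3} + v_{4} = v_{5}  →  sig = [2:1]
  {3,6}:  v_{3} + v_{6} = v_{1}  →  sig = [2:1]
  {2,3}:  v_{2} + v_{3} = 2·v_{1}  →  sig = [2:2]

Sorted signature multiset PRS(X):
{ [2:] ×2,  [2:1] ×6,  [2:2] }


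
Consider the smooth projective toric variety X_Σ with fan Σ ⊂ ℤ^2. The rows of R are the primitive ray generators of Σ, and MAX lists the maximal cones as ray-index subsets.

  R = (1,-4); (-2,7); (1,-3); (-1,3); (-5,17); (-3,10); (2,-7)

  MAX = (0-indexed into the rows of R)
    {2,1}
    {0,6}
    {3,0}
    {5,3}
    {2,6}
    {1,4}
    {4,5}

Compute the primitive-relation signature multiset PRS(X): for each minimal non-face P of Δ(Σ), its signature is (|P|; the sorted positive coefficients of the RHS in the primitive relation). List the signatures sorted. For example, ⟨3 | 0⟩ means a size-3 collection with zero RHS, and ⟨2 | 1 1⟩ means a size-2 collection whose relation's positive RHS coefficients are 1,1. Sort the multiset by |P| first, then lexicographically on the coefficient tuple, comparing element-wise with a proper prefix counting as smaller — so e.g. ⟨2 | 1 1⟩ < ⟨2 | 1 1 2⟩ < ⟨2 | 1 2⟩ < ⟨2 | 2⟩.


Primitive collections (14):

  P = {1,6}:  v_{1} + v_{6} = 0  →  sig = ⟨2 | 0⟩
  P = {2,3}:  v_{2} + v_{3} = 0  →  sig = ⟨2 | 0⟩
  P = {0,1}:  v_{0} + v_{1} = v_{3}  →  sig = ⟨2 | 1⟩
  P = {0,2}:  v_{0} + v_{2} = v_{6}  →  sig = ⟨2 | 1⟩
  P = {1,3}:  v_{1} + v_{3} = v_{5}  →  sig = ⟨2 | 1⟩
  P = {1,5}:  v_{1} + v_{5} = v_{4}  →  sig = ⟨2 | 1⟩
  P = {2,5}:  v_{2} + v_{5} = v_{1}  →  sig = ⟨2 | 1⟩
  P = {3,6}:  v_{3} + v_{6} = v_{0}  →  sig = ⟨2 | 1⟩
  P = {4,6}:  v_{4} + v_{6} = v_{5}  →  sig = ⟨2 | 1⟩
  P = {5,6}:  v_{5} + v_{6} = v_{3}  →  sig = ⟨2 | 1⟩
  P = {0,4}:  v_{0} + v_{4} = v_{3} + v_{5}  →  sig = ⟨2 | 1 1⟩
  P = {0,5}:  v_{0} + v_{5} = 2·v_{3}  →  sig = ⟨2 | 2⟩
  P = {2,4}:  v_{2} + v_{4} = 2·v_{1}  →  sig = ⟨2 | 2⟩
  P = {3,4}:  v_{3} + v_{4} = 2·v_{5}  →  sig = ⟨2 | 2⟩

Sorted signature multiset PRS(X):
[⟨2 | 0⟩, ⟨2 | 0⟩, ⟨2 | 1⟩, ⟨2 | 1⟩, ⟨2 | 1⟩, ⟨2 | 1⟩, ⟨2 | 1⟩, ⟨2 | 1⟩, ⟨2 | 1⟩, ⟨2 | 1⟩, ⟨2 | 1 1⟩, ⟨2 | 2⟩, ⟨2 | 2⟩, ⟨2 | 2⟩]


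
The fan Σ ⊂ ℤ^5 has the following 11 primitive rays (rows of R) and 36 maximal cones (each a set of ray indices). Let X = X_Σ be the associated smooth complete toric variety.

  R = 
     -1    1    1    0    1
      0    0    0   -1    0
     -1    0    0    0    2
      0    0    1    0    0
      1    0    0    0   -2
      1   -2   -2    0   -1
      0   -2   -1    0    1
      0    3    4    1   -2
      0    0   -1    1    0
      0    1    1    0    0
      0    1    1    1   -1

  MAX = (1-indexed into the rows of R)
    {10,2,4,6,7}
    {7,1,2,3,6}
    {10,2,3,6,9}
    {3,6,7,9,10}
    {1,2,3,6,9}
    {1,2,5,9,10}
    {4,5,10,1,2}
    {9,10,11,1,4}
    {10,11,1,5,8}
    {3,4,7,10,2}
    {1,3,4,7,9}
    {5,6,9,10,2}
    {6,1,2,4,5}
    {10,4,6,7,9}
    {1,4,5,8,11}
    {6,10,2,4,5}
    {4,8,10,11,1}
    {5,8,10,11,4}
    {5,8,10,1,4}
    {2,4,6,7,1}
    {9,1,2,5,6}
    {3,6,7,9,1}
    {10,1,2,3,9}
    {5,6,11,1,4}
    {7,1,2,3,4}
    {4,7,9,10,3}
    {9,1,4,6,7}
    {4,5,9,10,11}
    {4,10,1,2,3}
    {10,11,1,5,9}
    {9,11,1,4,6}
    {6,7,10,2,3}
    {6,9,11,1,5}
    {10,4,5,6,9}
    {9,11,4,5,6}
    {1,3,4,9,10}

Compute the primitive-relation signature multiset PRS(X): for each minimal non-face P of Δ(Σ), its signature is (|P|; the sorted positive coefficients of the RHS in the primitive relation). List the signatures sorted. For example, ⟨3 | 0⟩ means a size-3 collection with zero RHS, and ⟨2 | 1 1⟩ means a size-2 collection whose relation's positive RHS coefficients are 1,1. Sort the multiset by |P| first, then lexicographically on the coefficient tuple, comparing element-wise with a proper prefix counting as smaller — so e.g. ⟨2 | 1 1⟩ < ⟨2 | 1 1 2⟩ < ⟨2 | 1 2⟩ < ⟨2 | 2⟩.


Δ(Σ) — 11 vertices, 18 min non-faces:

  • {3,5}:  v_{3} + v_{5} = 0 — sig = ⟨2 | 0⟩
  • {2,11}:  v_{2} + v_{11} = v_{1} + v_{5} — sig = ⟨2 | 1 1⟩
  • {5,7}:  v_{5} + v_{7} = v_{4} + v_{6} — sig = ⟨2 | 1 1⟩
  • {3,11}:  v_{3} + v_{11} = v_{1} + v_{4} + v_{9} — sig = ⟨2 | 1 1 1⟩
  • {6,8}:  v_{6} + v_{8} = v_{4} + v_{5} + v_{11} — sig = ⟨2 | 1 1 1⟩
  • {3,8}:  v_{3} + v_{8} = v_{1} + v_{4} + v_{10} + v_{11} — sig = ⟨2 | 1 1 1 1⟩
  • {7,11}:  v_{7} + v_{11} = v_{1} + 2·v_{4} + v_{6} + v_{9} — sig = ⟨2 | 1 1 1 2⟩
  • {2,8}:  v_{2} + v_{8} = 2·v_{1} + v_{4} + 2·v_{5} + v_{10} — sig = ⟨2 | 1 1 2 2⟩
  • {7,8}:  v_{7} + v_{8} = 2·v_{4} + v_{11} — sig = ⟨2 | 1 2⟩
  • {8,9}:  v_{8} + v_{9} = v_{10} + 2·v_{11} — sig = ⟨2 | 1 2⟩
  • {1,6,10}:  v_{1} + v_{6} + v_{10} = 0 — sig = ⟨3 | 0⟩
  • {2,4,9}:  v_{2} + v_{4} + v_{9} = 0 — sig = ⟨3 | 0⟩
  • {3,4,6}:  v_{3} + v_{4} + v_{6} = v_{7} — sig = ⟨3 | 1⟩
  • {1,7,10}:  v_{1} + v_{7} + v_{10} = v_{3} + v_{4} — sig = ⟨3 | 1 1⟩
  • {2,7,9}:  v_{2} + v_{7} + v_{9} = v_{3} + v_{6} — sig = ⟨3 | 1 1⟩
  • {6,10,11}:  v_{6} + v_{10} + v_{11} = v_{4} + v_{5} + v_{9} — sig = ⟨3 | 1 1 1⟩
  • {1,4,5,9}:  v_{1} + v_{4} + v_{5} + v_{9} = v_{11} — sig = ⟨4 | 1⟩
  • {1,4,5,10,11}:  v_{1} + v_{4} + v_{5} + v_{10} + v_{11} = v_{8} — sig = ⟨5 | 1⟩

Signatures (|P|; sorted positive RHS coefficients), sorted:
[⟨2 | 0⟩, ⟨2 | 1 1⟩, ⟨2 | 1 1⟩, ⟨2 | 1 1 1⟩, ⟨2 | 1 1 1⟩, ⟨2 | 1 1 1 1⟩, ⟨2 | 1 1 1 2⟩, ⟨2 | 1 1 2 2⟩, ⟨2 | 1 2⟩, ⟨2 | 1 2⟩, ⟨3 | 0⟩, ⟨3 | 0⟩, ⟨3 | 1⟩, ⟨3 | 1 1⟩, ⟨3 | 1 1⟩, ⟨3 | 1 1 1⟩, ⟨4 | 1⟩, ⟨5 | 1⟩]


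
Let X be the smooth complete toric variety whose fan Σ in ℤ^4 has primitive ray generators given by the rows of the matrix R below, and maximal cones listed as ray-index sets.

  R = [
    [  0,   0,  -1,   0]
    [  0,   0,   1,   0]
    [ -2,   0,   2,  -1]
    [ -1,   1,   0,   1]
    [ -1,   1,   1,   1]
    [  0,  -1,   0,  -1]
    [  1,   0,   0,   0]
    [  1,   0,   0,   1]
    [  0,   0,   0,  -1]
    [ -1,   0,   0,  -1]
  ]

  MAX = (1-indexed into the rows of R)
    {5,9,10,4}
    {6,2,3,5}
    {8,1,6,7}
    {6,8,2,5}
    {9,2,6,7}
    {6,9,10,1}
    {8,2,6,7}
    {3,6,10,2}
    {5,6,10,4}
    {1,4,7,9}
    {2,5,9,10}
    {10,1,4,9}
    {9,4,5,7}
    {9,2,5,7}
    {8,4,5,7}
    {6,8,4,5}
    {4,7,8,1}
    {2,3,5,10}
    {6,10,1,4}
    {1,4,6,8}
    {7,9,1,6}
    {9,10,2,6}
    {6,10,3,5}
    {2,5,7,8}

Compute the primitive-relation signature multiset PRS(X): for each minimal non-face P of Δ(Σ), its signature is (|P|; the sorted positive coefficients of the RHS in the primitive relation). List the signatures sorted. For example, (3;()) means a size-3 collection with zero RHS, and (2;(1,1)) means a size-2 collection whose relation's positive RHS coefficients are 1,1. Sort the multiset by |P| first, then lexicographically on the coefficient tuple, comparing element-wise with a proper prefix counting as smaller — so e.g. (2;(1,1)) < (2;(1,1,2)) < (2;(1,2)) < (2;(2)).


Δ(Σ) — 10 vertices, 16 min non-faces:

  P = {1,2}:  v_{1} + v_{2} = 0  ⇒ sig = (2;())
  P = {8,10}:  v_{8} + v_{10} = 0  ⇒ sig = (2;())
  P = {1,5}:  v_{1} + v_{5} = v_{4}  ⇒ sig = (2;(1))
  P = {2,4}:  v_{2} + v_{4} = v_{5}  ⇒ sig = (2;(1))
  P = {7,10}:  v_{7} + v_{10} = v_{9}  ⇒ sig = (2;(1))
  P = {8,9}:  v_{8} + v_{9} = v_{7}  ⇒ sig = (2;(1))
  P = {1,3}:  v_{1} + v_{3} = v_{5} + v_{6} + v_{10}  ⇒ sig = (2;(1,1,1))
  P = {3,8}:  v_{3} + v_{8} = v_{2} + v_{5} + v_{6}  ⇒ sig = (2;(1,1,1))
  P = {3,4}:  v_{3} + v_{4} = 2·v_{5} + v_{6} + v_{10}  ⇒ sig = (2;(1,1,2))
  P = {3,7}:  v_{3} + v_{7} = 2·v_{2} + v_{10}  ⇒ sig = (2;(1,2))
  P = {3,9}:  v_{3} + v_{9} = 2·v_{2} + 2·v_{10}  ⇒ sig = (2;(2,2))
  P = {4,6,7}:  v_{4} + v_{6} + v_{7} = 0  ⇒ sig = (3;())
  P = {4,6,9}:  v_{4} + v_{6} + v_{9} = v_{10}  ⇒ sig = (3;(1))
  P = {5,6,7}:  v_{5} + v_{6} + v_{7} = v_{2}  ⇒ sig = (3;(1))
  P = {5,6,9}:  v_{5} + v_{6} + v_{9} = v_{2} + v_{10}  ⇒ sig = (3;(1,1))
  P = {2,5,6,10}:  v_{2} + v_{5} + v_{6} + v_{10} = v_{3}  ⇒ sig = (4;(1))

Hence PRS(X_Σ) =
    |P|=2: 11 collections, coeffs (), (), (1), (1), (1), (1), (1,1,1), (1,1,1), (1,1,2), (1,2), (2,2)
    |P|=3: 4 collections, coeffs (), (1), (1), (1,1)
    |P|=4: 1 collection, coeffs (1)


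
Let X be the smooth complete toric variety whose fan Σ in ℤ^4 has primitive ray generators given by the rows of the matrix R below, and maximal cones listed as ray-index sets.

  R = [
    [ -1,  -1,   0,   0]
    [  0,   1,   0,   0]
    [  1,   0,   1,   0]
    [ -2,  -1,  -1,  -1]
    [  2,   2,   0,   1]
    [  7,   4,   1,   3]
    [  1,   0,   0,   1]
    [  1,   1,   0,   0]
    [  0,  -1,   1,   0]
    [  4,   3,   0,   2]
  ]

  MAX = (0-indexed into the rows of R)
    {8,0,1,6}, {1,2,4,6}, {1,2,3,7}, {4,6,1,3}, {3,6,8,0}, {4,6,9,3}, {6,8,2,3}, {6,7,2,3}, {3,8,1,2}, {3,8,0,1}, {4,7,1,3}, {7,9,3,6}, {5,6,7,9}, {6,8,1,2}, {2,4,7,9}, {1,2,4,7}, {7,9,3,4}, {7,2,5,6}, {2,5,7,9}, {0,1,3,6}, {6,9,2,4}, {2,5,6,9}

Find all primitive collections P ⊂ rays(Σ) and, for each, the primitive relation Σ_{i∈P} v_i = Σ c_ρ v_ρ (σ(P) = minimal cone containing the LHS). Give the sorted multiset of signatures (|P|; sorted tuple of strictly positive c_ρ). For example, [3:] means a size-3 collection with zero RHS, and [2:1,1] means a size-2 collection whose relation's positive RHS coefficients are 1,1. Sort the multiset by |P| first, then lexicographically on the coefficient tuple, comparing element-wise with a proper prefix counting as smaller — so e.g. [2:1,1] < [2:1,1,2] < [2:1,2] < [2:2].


Δ(Σ) — 10 vertices, 20 min non-faces:

  P = {0,7}:  v_{0} + v_{7} = 0  →  sig = [2:]
  P = {0,2}:  v_{0} + v_{2} = v_{8}  →  sig = [2:1]
  P = {7,8}:  v_{7} + v_{8} = v_{2}  →  sig = [2:1]
  P = {0,4}:  v_{0} + v_{4} = v_{1} + v_{6}  →  sig = [2:1,1]
  P = {0,9}:  v_{0} + v_{9} = v_{4} + v_{6}  →  sig = [2:1,1]
  P = {0,5}:  v_{0} + v_{5} = v_{2} + v_{6} + v_{9}  →  sig = [2:1,1,1]
  P = {1,5}:  v_{1} + v_{5} = v_{2} + v_{4} + v_{9}  →  sig = [2:1,1,1]
  P = {4,8}:  v_{4} + v_{8} = v_{1} + v_{2} + v_{6}  →  sig = [2:1,1,1]
  P = {8,9}:  v_{8} + v_{9} = v_{2} + v_{4} + v_{6}  →  sig = [2:1,1,1]
  P = {5,8}:  v_{5} + v_{8} = 2·v_{2} + v_{6} + v_{9}  →  sig = [2:1,1,2]
  P = {4,5}:  v_{4} + v_{5} = v_{2} + 2·v_{9}  →  sig = [2:1,2]
  P = {1,9}:  v_{1} + v_{9} = 2·v_{4}  →  sig = [2:2]
  P = {3,5}:  v_{3} + v_{5} = 2·v_{6} + 3·v_{7}  →  sig = [2:2,3]
  P = {1,6,7}:  v_{1} + v_{6} + v_{7} = v_{4}  →  sig = [3:1]
  P = {2,3,4}:  v_{2} + v_{3} + v_{4} = v_{7}  →  sig = [3:1]
  P = {4,6,7}:  v_{4} + v_{6} + v_{7} = v_{9}  →  sig = [3:1]
  P = {2,3,9}:  v_{2} + v_{3} + v_{9} = v_{6} + 2·v_{7}  →  sig = [3:1,2]
  P = {1,2,3,6}:  v_{1} + v_{2} + v_{3} + v_{6} = 0  →  sig = [4:]
  P = {1,3,6,8}:  v_{1} + v_{3} + v_{6} + v_{8} = v_{0}  →  sig = [4:1]
  P = {2,6,7,9}:  v_{2} + v_{6} + v_{7} + v_{9} = v_{5}  →  sig = [4:1]

so the primitive-relation signature multiset is
    |P|=2: 13 collections, coeffs (), (1), (1), (1,1), (1,1), (1,1,1), (1,1,1), (1,1,1), (1,1,1), (1,1,2), (1,2), (2), (2,3)
    |P|=3: 4 collections, coeffs (1), (1), (1), (1,2)
    |P|=4: 3 collections, coeffs (), (1), (1)


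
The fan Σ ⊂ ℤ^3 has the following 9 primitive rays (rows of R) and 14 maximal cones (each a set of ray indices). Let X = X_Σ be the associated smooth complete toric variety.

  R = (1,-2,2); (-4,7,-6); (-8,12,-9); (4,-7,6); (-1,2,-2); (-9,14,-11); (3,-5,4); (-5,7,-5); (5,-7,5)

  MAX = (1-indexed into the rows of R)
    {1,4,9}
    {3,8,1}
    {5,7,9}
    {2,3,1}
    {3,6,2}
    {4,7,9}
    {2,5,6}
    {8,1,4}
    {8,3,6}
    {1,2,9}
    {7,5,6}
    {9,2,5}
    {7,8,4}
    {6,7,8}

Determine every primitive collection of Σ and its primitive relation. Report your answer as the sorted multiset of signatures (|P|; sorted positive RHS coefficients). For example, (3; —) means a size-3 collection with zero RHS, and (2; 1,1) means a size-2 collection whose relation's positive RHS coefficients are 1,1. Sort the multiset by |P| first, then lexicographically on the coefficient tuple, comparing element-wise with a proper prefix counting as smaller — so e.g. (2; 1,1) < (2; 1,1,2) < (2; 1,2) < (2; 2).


Primitive collections (15):

  • {1,5}:  v_{1} + v_{5} = 0  →  sig = (2; —)
  • {2,4}:  v_{2} + v_{4} = 0  →  sig = (2; —)
  • {8,9}:  v_{8} + v_{9} = 0  →  sig = (2; —)
  • {1,6}:  v_{1} + v_{6} = v_{3}  →  sig = (2; 1)
  • {1,7}:  v_{1} + v_{7} = v_{4}  →  sig = (2; 1)
  • {2,7}:  v_{2} + v_{7} = v_{5}  →  sig = (2; 1)
  • {2,8}:  v_{2} + v_{8} = v_{6}  →  sig = (2; 1)
  • {3,5}:  v_{3} + v_{5} = v_{6}  →  sig = (2; 1)
  • {3,7}:  v_{3} + v_{7} = v_{8}  →  sig = (2; 1)
  • {4,5}:  v_{4} + v_{5} = v_{7}  →  sig = (2; 1)
  • {4,6}:  v_{4} + v_{6} = v_{8}  →  sig = (2; 1)
  • {6,9}:  v_{6} + v_{9} = v_{2}  →  sig = (2; 1)
  • {3,4}:  v_{3} + v_{4} = v_{1} + v_{8}  →  sig = (2; 1,1)
  • {3,9}:  v_{3} + v_{9} = v_{1} + v_{2}  →  sig = (2; 1,1)
  • {5,8}:  v_{5} + v_{8} = v_{6} + v_{7}  →  sig = (2; 1,1)

Signatures (|P|; sorted positive RHS coefficients), sorted:
    |P|=2: 15 collections, coeffs (), (), (), (1), (1), (1), (1), (1), (1), (1), (1), (1), (1,1), (1,1), (1,1)
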